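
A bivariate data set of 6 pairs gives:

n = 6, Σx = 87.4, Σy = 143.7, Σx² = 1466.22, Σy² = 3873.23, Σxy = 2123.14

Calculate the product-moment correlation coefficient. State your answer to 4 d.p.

0.1036

r = (nΣxy − ΣxΣy) / √[(nΣx² − (Σx)²)(nΣy² − (Σy)²)]
Numerator: 6×2123.14 − 87.4×143.7 = 179.46
Denominator: √[(8797.32 − 7638.76)(23239.38 − 20649.69)] = √[1158.56 × 2589.69] = 1732.1407
r = 179.46 / 1732.1407 ≈ 0.1036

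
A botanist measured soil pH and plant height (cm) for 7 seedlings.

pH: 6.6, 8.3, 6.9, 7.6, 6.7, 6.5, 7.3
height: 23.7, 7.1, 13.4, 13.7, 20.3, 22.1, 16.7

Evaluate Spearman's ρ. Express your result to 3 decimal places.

-0.857

Rank pH: 2, 7, 4, 6, 3, 1, 5
Rank height: 7, 1, 2, 3, 5, 6, 4
d = rank(pH) − rank(height): -5, 6, 2, 3, -2, -5, 1; Σd² = 104
ρ = 1 − 6Σd² / [n(n²−1)] = 1 − 6×104 / (7×48) = 1 − 624/336 ≈ -0.857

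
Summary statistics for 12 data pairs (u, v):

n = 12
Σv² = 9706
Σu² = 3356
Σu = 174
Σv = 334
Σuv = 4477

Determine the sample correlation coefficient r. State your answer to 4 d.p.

-0.6265

r = (nΣuv − ΣuΣv) / √[(nΣu² − (Σu)²)(nΣv² − (Σv)²)]
Numerator: 12×4477 − 174×334 = -4392
Denominator: √[(40272 − 30276)(116472 − 111556)] = √[9996 × 4916] = 7010.0168
r = -4392 / 7010.0168 ≈ -0.6265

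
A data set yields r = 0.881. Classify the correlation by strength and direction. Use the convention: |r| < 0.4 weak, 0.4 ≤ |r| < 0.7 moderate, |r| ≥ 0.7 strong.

r = 0.881 > 0 so the relationship is positive.
|r| = 0.881, which falls in the strong range.

strong positive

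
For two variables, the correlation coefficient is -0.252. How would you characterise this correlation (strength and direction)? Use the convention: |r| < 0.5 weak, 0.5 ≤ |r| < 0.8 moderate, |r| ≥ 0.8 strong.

r = -0.252 < 0 so the relationship is negative.
|r| = 0.252, which falls in the weak range.

weak negative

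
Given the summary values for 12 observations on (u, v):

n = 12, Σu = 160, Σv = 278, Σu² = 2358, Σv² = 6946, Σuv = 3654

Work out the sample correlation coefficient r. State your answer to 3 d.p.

-0.156

r = (nΣuv − ΣuΣv) / √[(nΣu² − (Σu)²)(nΣv² − (Σv)²)]
Numerator: 12×3654 − 160×278 = -632
Denominator: √[(28296 − 25600)(83352 − 77284)] = √[2696 × 6068] = 4044.6666
r = -632 / 4044.6666 ≈ -0.156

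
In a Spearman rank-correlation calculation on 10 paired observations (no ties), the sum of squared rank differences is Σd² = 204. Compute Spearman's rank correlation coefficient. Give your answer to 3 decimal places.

ρ = 1 − 6Σd² / [n(n²−1)] = 1 − 6×204 / (10×99)
  = 1 − 1224/990 = 1 − 1.2364 ≈ -0.236

-0.236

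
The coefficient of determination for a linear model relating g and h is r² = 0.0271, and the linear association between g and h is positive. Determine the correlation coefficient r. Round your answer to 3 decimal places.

|r| = √0.0271 = 0.165
The association is positive, so r = 0.165.

0.165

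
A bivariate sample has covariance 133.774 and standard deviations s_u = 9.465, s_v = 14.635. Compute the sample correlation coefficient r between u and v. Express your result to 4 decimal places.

0.9657

r = Cov(u,v) / (s_u · s_v) = 133.774 / (9.465 × 14.635)
  = 133.774 / 138.5203 ≈ 0.9657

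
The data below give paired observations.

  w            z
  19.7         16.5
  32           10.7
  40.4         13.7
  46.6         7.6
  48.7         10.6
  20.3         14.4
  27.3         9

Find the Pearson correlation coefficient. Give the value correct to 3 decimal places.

n = 7, Σw = 235, Σz = 82.5, Σw² = 8744.88, Σz² = 1032.91, Σwz = 2629.33
nΣwz − ΣwΣz = 18405.31 − 19387.5 = -982.19
nΣw² − (Σw)² = 61214.16 − 55225 = 5989.16; nΣz² − (Σz)² = 7230.37 − 6806.25 = 424.12
r = -982.19 / √(5989.16 × 424.12) = -982.19 / 1593.7762 ≈ -0.616

-0.616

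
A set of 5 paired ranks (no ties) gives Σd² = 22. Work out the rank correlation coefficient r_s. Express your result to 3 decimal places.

-0.100

ρ = 1 − 6Σd² / [n(n²−1)] = 1 − 6×22 / (5×24)
  = 1 − 132/120 = 1 − 1.1000 ≈ -0.100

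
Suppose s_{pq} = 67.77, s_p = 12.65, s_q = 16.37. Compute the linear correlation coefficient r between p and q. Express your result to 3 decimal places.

0.327

r = Cov(p,q) / (s_p · s_q) = 67.77 / (12.65 × 16.37)
  = 67.77 / 207.0805 ≈ 0.327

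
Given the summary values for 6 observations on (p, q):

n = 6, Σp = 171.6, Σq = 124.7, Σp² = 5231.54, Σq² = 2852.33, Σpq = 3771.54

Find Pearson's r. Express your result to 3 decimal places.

0.706

r = (nΣpq − ΣpΣq) / √[(nΣp² − (Σp)²)(nΣq² − (Σq)²)]
Numerator: 6×3771.54 − 171.6×124.7 = 1230.72
Denominator: √[(31389.24 − 29446.56)(17113.98 − 15550.09)] = √[1942.68 × 1563.89] = 1743.0255
r = 1230.72 / 1743.0255 ≈ 0.706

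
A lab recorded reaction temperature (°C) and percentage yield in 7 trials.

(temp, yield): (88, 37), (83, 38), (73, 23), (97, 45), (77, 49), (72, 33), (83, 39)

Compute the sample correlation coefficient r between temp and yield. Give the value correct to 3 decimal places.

0.517

n = 7, Σx = 573, Σy = 264, Σx² = 47373, Σy² = 10378, Σxy = 21840
nΣxy − ΣxΣy = 152880 − 151272 = 1608
nΣx² − (Σx)² = 331611 − 328329 = 3282; nΣy² − (Σy)² = 72646 − 69696 = 2950
r = 1608 / √(3282 × 2950) = 1608 / 3111.5752 ≈ 0.517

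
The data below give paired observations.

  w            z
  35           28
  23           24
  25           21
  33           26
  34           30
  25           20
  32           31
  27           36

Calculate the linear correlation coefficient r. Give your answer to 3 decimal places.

n = 8, Σw = 234, Σz = 216, Σw² = 7002, Σz² = 6034, Σwz = 6399
nΣwz − ΣwΣz = 51192 − 50544 = 648
nΣw² − (Σw)² = 56016 − 54756 = 1260; nΣz² − (Σz)² = 48272 − 46656 = 1616
r = 648 / √(1260 × 1616) = 648 / 1426.9408 ≈ 0.454

0.454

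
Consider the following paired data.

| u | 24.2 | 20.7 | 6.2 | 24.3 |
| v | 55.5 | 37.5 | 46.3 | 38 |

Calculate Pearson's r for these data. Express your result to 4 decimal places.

-0.0563

n = 4, Σu = 75.4, Σv = 177.3, Σu² = 1643.06, Σv² = 8074.19, Σuv = 3329.81
nΣuv − ΣuΣv = 13319.24 − 13368.42 = -49.18
nΣu² − (Σu)² = 6572.24 − 5685.16 = 887.08; nΣv² − (Σv)² = 32296.76 − 31435.29 = 861.47
r = -49.18 / √(887.08 × 861.47) = -49.18 / 874.1812 ≈ -0.0563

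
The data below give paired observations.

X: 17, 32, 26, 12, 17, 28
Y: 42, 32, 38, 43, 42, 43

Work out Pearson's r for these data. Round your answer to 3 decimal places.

n = 6, ΣX = 132, ΣY = 240, ΣX² = 3206, ΣY² = 9694, ΣXY = 5160
nΣXY − ΣXΣY = 30960 − 31680 = -720
nΣX² − (ΣX)² = 19236 − 17424 = 1812; nΣY² − (ΣY)² = 58164 − 57600 = 564
r = -720 / √(1812 × 564) = -720 / 1010.9243 ≈ -0.712

-0.712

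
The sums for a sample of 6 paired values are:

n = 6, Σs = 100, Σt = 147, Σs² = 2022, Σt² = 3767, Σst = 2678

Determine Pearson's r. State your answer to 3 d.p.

0.940

r = (nΣst − ΣsΣt) / √[(nΣs² − (Σs)²)(nΣt² − (Σt)²)]
Numerator: 6×2678 − 100×147 = 1368
Denominator: √[(12132 − 10000)(22602 − 21609)] = √[2132 × 993] = 1455.0175
r = 1368 / 1455.0175 ≈ 0.940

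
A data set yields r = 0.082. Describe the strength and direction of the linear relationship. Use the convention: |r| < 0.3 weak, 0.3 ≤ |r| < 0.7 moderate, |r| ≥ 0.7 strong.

weak positive

r = 0.082 > 0 so the relationship is positive.
|r| = 0.082, which falls in the weak range.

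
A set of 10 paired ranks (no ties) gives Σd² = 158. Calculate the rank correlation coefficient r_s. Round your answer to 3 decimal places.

ρ = 1 − 6Σd² / [n(n²−1)] = 1 − 6×158 / (10×99)
  = 1 − 948/990 = 1 − 0.9576 ≈ 0.042

0.042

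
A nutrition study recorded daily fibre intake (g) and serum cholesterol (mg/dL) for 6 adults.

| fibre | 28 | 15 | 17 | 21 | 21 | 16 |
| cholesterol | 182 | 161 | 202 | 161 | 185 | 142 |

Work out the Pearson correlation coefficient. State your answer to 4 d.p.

n = 6, Σx = 118, Σy = 1033, Σx² = 2436, Σy² = 180159, Σxy = 20483
nΣxy − ΣxΣy = 122898 − 121894 = 1004
nΣx² − (Σx)² = 14616 − 13924 = 692; nΣy² − (Σy)² = 1080954 − 1067089 = 13865
r = 1004 / √(692 × 13865) = 1004 / 3097.5119 ≈ 0.3241

0.3241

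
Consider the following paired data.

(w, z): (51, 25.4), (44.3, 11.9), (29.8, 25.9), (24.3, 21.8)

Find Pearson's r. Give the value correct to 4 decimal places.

n = 4, Σw = 149.4, Σz = 85, Σw² = 6042.02, Σz² = 1932.82, Σwz = 3124.13
nΣwz − ΣwΣz = 12496.52 − 12699 = -202.48
nΣw² − (Σw)² = 24168.08 − 22320.36 = 1847.72; nΣz² − (Σz)² = 7731.28 − 7225 = 506.28
r = -202.48 / √(1847.72 × 506.28) = -202.48 / 967.1937 ≈ -0.2093

-0.2093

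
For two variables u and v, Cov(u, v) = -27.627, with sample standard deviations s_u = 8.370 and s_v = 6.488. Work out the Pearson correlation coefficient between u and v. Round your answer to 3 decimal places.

r = Cov(u,v) / (s_u · s_v) = -27.627 / (8.370 × 6.488)
  = -27.627 / 54.3046 ≈ -0.509

-0.509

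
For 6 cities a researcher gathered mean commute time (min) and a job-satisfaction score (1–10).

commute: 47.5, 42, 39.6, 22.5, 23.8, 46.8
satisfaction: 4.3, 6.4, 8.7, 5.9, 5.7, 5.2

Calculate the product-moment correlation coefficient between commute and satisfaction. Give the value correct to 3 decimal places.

-0.136

n = 6, Σx = 222.2, Σy = 36.2, Σx² = 8851.34, Σy² = 229.48, Σxy = 1329.34
nΣxy − ΣxΣy = 7976.04 − 8043.64 = -67.6
nΣx² − (Σx)² = 53108.04 − 49372.84 = 3735.2; nΣy² − (Σy)² = 1376.88 − 1310.44 = 66.44
r = -67.6 / √(3735.2 × 66.44) = -67.6 / 498.1633 ≈ -0.136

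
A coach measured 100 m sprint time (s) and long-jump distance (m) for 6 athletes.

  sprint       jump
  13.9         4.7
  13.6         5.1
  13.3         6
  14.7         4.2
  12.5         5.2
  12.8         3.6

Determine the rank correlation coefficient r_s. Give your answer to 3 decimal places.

-0.314

Rank sprint: 5, 4, 3, 6, 1, 2
Rank jump: 3, 4, 6, 2, 5, 1
d = rank(sprint) − rank(jump): 2, 0, -3, 4, -4, 1; Σd² = 46
ρ = 1 − 6Σd² / [n(n²−1)] = 1 − 6×46 / (6×35) = 1 − 276/210 ≈ -0.314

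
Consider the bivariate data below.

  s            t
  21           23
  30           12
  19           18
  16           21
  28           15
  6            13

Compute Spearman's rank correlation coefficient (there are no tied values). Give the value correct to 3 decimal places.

Rank s: 4, 6, 3, 2, 5, 1
Rank t: 6, 1, 4, 5, 3, 2
d = rank(s) − rank(t): -2, 5, -1, -3, 2, -1; Σd² = 44
ρ = 1 − 6Σd² / [n(n²−1)] = 1 − 6×44 / (6×35) = 1 − 264/210 ≈ -0.257

-0.257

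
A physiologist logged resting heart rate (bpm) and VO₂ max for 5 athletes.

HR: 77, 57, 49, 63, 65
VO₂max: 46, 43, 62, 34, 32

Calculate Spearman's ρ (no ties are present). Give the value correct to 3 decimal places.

-0.400

Rank HR: 5, 2, 1, 3, 4
Rank VO₂max: 4, 3, 5, 2, 1
d = rank(HR) − rank(VO₂max): 1, -1, -4, 1, 3; Σd² = 28
ρ = 1 − 6Σd² / [n(n²−1)] = 1 − 6×28 / (5×24) = 1 − 168/120 ≈ -0.400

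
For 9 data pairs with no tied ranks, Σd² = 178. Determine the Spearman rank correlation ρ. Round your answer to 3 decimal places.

-0.483

ρ = 1 − 6Σd² / [n(n²−1)] = 1 − 6×178 / (9×80)
  = 1 − 1068/720 = 1 − 1.4833 ≈ -0.483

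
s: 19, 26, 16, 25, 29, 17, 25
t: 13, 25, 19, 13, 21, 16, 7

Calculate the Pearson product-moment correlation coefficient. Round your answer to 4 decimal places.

0.1397

n = 7, Σs = 157, Σt = 114, Σs² = 3673, Σt² = 2070, Σst = 2582
nΣst − ΣsΣt = 18074 − 17898 = 176
nΣs² − (Σs)² = 25711 − 24649 = 1062; nΣt² − (Σt)² = 14490 − 12996 = 1494
r = 176 / √(1062 × 1494) = 176 / 1259.6142 ≈ 0.1397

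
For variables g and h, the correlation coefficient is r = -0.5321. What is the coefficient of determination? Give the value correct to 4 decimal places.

r² = (-0.5321)² = 0.2831

0.2831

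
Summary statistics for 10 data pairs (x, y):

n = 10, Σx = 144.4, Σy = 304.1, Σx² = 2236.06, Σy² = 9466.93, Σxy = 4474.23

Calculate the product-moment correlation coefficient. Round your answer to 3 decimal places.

r = (nΣxy − ΣxΣy) / √[(nΣx² − (Σx)²)(nΣy² − (Σy)²)]
Numerator: 10×4474.23 − 144.4×304.1 = 830.26
Denominator: √[(22360.6 − 20851.36)(94669.3 − 92476.81)] = √[1509.24 × 2192.49] = 1819.0639
r = 830.26 / 1819.0639 ≈ 0.456

0.456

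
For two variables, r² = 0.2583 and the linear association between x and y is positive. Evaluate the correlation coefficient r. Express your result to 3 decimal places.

|r| = √0.2583 = 0.508
The association is positive, so r = 0.508.

0.508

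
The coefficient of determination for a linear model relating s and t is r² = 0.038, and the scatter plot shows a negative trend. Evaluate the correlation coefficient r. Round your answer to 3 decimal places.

|r| = √0.038 = 0.195
The association is negative, so r = −0.195.

-0.195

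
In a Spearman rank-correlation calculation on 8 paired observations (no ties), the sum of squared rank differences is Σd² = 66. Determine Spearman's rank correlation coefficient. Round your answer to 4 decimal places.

ρ = 1 − 6Σd² / [n(n²−1)] = 1 − 6×66 / (8×63)
  = 1 − 396/504 = 1 − 0.78571 ≈ 0.2143

0.2143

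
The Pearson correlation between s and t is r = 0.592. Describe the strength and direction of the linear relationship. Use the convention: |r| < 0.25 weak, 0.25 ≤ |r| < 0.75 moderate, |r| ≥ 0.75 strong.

r = 0.592 > 0 so the relationship is positive.
|r| = 0.592, which falls in the moderate range.

moderate positive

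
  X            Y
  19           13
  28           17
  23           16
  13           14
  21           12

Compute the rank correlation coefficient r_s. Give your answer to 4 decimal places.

Rank X: 2, 5, 4, 1, 3
Rank Y: 2, 5, 4, 3, 1
d = rank(X) − rank(Y): 0, 0, 0, -2, 2; Σd² = 8
ρ = 1 − 6Σd² / [n(n²−1)] = 1 − 6×8 / (5×24) = 1 − 48/120 ≈ 0.6000

0.6000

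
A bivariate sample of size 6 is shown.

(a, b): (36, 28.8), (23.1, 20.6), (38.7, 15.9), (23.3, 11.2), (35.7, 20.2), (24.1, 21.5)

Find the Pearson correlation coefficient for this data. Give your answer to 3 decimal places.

0.297

n = 6, Σa = 180.9, Σb = 118.2, Σa² = 5725.49, Σb² = 2502.34, Σab = 3628.24
nΣab − ΣaΣb = 21769.44 − 21382.38 = 387.06
nΣa² − (Σa)² = 34352.94 − 32724.81 = 1628.13; nΣb² − (Σb)² = 15014.04 − 13971.24 = 1042.8
r = 387.06 / √(1628.13 × 1042.8) = 387.06 / 1303.0019 ≈ 0.297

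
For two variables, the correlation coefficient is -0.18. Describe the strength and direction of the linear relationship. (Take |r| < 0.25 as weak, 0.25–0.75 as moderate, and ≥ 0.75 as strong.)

r = -0.18 < 0 so the relationship is negative.
|r| = 0.18, which falls in the weak range.

weak negative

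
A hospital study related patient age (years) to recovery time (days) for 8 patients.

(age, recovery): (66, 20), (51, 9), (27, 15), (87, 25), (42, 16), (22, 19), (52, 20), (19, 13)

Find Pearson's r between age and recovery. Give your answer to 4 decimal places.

0.5793

n = 8, Σx = 366, Σy = 137, Σx² = 20568, Σy² = 2517, Σxy = 6736
nΣxy − ΣxΣy = 53888 − 50142 = 3746
nΣx² − (Σx)² = 164544 − 133956 = 30588; nΣy² − (Σy)² = 20136 − 18769 = 1367
r = 3746 / √(30588 × 1367) = 3746 / 6466.3588 ≈ 0.5793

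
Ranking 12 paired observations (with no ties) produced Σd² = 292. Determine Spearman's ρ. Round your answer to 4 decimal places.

-0.0210

ρ = 1 − 6Σd² / [n(n²−1)] = 1 − 6×292 / (12×143)
  = 1 − 1752/1716 = 1 − 1.02098 ≈ -0.0210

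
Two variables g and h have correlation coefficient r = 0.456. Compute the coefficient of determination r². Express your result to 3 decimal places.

0.208

r² = (0.456)² = 0.208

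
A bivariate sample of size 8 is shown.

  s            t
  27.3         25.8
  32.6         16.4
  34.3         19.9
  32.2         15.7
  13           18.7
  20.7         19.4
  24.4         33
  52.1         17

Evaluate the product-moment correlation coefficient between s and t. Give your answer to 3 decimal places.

n = 8, Σs = 236.6, Σt = 165.9, Σs² = 7928.64, Σt² = 3681.15, Σst = 4762.67
nΣst − ΣsΣt = 38101.36 − 39251.94 = -1150.58
nΣs² − (Σs)² = 63429.12 − 55979.56 = 7449.56; nΣt² − (Σt)² = 29449.2 − 27522.81 = 1926.39
r = -1150.58 / √(7449.56 × 1926.39) = -1150.58 / 3788.2394 ≈ -0.304

-0.304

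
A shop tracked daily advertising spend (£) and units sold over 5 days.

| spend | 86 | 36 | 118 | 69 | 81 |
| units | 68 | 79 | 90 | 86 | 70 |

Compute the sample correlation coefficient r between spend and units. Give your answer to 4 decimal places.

n = 5, Σx = 390, Σy = 393, Σx² = 33938, Σy² = 31261, Σxy = 30916
nΣxy − ΣxΣy = 154580 − 153270 = 1310
nΣx² − (Σx)² = 169690 − 152100 = 17590; nΣy² − (Σy)² = 156305 − 154449 = 1856
r = 1310 / √(17590 × 1856) = 1310 / 5713.7588 ≈ 0.2293

0.2293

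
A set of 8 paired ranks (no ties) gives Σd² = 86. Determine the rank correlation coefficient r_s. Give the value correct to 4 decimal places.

ρ = 1 − 6Σd² / [n(n²−1)] = 1 − 6×86 / (8×63)
  = 1 − 516/504 = 1 − 1.02381 ≈ -0.0238

-0.0238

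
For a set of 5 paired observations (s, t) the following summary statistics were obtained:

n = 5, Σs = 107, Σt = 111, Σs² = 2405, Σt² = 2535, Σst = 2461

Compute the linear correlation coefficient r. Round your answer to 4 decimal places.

0.9478

r = (nΣst − ΣsΣt) / √[(nΣs² − (Σs)²)(nΣt² − (Σt)²)]
Numerator: 5×2461 − 107×111 = 428
Denominator: √[(12025 − 11449)(12675 − 12321)] = √[576 × 354] = 451.5573
r = 428 / 451.5573 ≈ 0.9478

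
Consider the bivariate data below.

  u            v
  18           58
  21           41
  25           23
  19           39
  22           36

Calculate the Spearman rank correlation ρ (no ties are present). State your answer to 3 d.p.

-0.900

Rank u: 1, 3, 5, 2, 4
Rank v: 5, 4, 1, 3, 2
d = rank(u) − rank(v): -4, -1, 4, -1, 2; Σd² = 38
ρ = 1 − 6Σd² / [n(n²−1)] = 1 − 6×38 / (5×24) = 1 − 228/120 ≈ -0.900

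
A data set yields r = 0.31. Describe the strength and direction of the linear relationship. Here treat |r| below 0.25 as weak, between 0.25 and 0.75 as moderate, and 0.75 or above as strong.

r = 0.31 > 0 so the relationship is positive.
|r| = 0.31, which falls in the moderate range.

moderate positive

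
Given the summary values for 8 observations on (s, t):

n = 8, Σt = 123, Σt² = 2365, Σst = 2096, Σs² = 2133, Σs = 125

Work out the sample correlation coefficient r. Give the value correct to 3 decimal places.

0.596

r = (nΣst − ΣsΣt) / √[(nΣs² − (Σs)²)(nΣt² − (Σt)²)]
Numerator: 8×2096 − 125×123 = 1393
Denominator: √[(17064 − 15625)(18920 − 15129)] = √[1439 × 3791] = 2335.6474
r = 1393 / 2335.6474 ≈ 0.596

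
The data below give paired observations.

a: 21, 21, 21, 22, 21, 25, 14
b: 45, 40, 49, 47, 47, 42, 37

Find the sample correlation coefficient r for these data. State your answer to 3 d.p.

0.509

n = 7, Σa = 145, Σb = 307, Σa² = 3069, Σb² = 13577, Σab = 6403
nΣab − ΣaΣb = 44821 − 44515 = 306
nΣa² − (Σa)² = 21483 − 21025 = 458; nΣb² − (Σb)² = 95039 − 94249 = 790
r = 306 / √(458 × 790) = 306 / 601.5148 ≈ 0.509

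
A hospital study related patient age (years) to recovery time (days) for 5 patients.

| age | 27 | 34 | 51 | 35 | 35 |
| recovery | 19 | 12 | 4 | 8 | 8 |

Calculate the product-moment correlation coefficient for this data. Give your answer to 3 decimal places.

n = 5, Σx = 182, Σy = 51, Σx² = 6936, Σy² = 649, Σxy = 1685
nΣxy − ΣxΣy = 8425 − 9282 = -857
nΣx² − (Σx)² = 34680 − 33124 = 1556; nΣy² − (Σy)² = 3245 − 2601 = 644
r = -857 / √(1556 × 644) = -857 / 1001.0315 ≈ -0.856

-0.856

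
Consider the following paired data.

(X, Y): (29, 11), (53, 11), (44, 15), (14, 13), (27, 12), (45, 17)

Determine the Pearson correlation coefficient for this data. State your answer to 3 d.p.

0.240

n = 6, ΣX = 212, ΣY = 79, ΣX² = 8536, ΣY² = 1069, ΣXY = 2833
nΣXY − ΣXΣY = 16998 − 16748 = 250
nΣX² − (ΣX)² = 51216 − 44944 = 6272; nΣY² − (ΣY)² = 6414 − 6241 = 173
r = 250 / √(6272 × 173) = 250 / 1041.6602 ≈ 0.240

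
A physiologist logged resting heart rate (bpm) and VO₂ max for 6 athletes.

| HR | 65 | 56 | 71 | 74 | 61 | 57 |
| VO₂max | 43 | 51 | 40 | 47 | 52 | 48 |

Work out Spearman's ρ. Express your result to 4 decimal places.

Rank HR: 4, 1, 5, 6, 3, 2
Rank VO₂max: 2, 5, 1, 3, 6, 4
d = rank(HR) − rank(VO₂max): 2, -4, 4, 3, -3, -2; Σd² = 58
ρ = 1 − 6Σd² / [n(n²−1)] = 1 − 6×58 / (6×35) = 1 − 348/210 ≈ -0.6571

-0.6571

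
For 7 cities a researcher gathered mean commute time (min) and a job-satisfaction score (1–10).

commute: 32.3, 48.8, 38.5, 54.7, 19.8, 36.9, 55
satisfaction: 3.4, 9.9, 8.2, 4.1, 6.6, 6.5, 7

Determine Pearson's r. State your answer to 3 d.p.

n = 7, Σx = 286, Σy = 45.7, Σx² = 12677.72, Σy² = 328.43, Σxy = 1888.44
nΣxy − ΣxΣy = 13219.08 − 13070.2 = 148.88
nΣx² − (Σx)² = 88744.04 − 81796 = 6948.04; nΣy² − (Σy)² = 2299.01 − 2088.49 = 210.52
r = 148.88 / √(6948.04 × 210.52) = 148.88 / 1209.4219 ≈ 0.123

0.123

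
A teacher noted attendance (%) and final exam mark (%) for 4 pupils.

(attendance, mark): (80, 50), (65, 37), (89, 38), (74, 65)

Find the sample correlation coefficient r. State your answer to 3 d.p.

-0.083

n = 4, Σx = 308, Σy = 190, Σx² = 24022, Σy² = 9538, Σxy = 14597
nΣxy − ΣxΣy = 58388 − 58520 = -132
nΣx² − (Σx)² = 96088 − 94864 = 1224; nΣy² − (Σy)² = 38152 − 36100 = 2052
r = -132 / √(1224 × 2052) = -132 / 1584.8180 ≈ -0.083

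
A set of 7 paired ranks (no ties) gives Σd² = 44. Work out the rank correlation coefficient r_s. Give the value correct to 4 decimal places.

ρ = 1 − 6Σd² / [n(n²−1)] = 1 − 6×44 / (7×48)
  = 1 − 264/336 = 1 − 0.78571 ≈ 0.2143

0.2143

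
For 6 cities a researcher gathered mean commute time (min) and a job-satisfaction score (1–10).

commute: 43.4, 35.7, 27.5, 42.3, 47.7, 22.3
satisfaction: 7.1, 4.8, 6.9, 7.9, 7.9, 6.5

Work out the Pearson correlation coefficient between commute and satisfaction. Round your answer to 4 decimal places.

0.4527

n = 6, Σx = 218.9, Σy = 41.1, Σx² = 8476.17, Σy² = 288.13, Σxy = 1525.2
nΣxy − ΣxΣy = 9151.2 − 8996.79 = 154.41
nΣx² − (Σx)² = 50857.02 − 47917.21 = 2939.81; nΣy² − (Σy)² = 1728.78 − 1689.21 = 39.57
r = 154.41 / √(2939.81 × 39.57) = 154.41 / 341.0693 ≈ 0.4527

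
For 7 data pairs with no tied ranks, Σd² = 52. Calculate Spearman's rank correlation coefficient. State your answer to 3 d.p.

ρ = 1 − 6Σd² / [n(n²−1)] = 1 − 6×52 / (7×48)
  = 1 − 312/336 = 1 − 0.9286 ≈ 0.071

0.071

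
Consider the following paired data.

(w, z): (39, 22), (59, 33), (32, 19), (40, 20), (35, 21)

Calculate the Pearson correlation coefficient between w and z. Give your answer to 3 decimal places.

n = 5, Σw = 205, Σz = 115, Σw² = 8851, Σz² = 2775, Σwz = 4948
nΣwz − ΣwΣz = 24740 − 23575 = 1165
nΣw² − (Σw)² = 44255 − 42025 = 2230; nΣz² − (Σz)² = 13875 − 13225 = 650
r = 1165 / √(2230 × 650) = 1165 / 1203.9518 ≈ 0.968

0.968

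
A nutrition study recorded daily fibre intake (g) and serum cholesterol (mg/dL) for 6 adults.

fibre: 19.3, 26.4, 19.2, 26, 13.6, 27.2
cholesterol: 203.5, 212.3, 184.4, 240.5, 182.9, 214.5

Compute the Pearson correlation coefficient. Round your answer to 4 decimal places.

0.8062

n = 6, Σx = 131.7, Σy = 1238.1, Σx² = 3038.89, Σy² = 257789.81, Σxy = 27647.59
nΣxy − ΣxΣy = 165885.54 − 163057.77 = 2827.77
nΣx² − (Σx)² = 18233.34 − 17344.89 = 888.45; nΣy² − (Σy)² = 1546738.86 − 1532891.61 = 13847.25
r = 2827.77 / √(888.45 × 13847.25) = 2827.77 / 3507.5047 ≈ 0.8062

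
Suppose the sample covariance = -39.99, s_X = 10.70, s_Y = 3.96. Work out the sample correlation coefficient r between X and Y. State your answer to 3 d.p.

-0.944

r = Cov(X,Y) / (s_X · s_Y) = -39.99 / (10.70 × 3.96)
  = -39.99 / 42.3720 ≈ -0.944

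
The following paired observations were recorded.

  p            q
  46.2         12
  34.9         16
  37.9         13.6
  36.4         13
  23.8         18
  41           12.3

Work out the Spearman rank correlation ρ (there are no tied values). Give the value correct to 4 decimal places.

Rank p: 6, 2, 4, 3, 1, 5
Rank q: 1, 5, 4, 3, 6, 2
d = rank(p) − rank(q): 5, -3, 0, 0, -5, 3; Σd² = 68
ρ = 1 − 6Σd² / [n(n²−1)] = 1 − 6×68 / (6×35) = 1 − 408/210 ≈ -0.9429

-0.9429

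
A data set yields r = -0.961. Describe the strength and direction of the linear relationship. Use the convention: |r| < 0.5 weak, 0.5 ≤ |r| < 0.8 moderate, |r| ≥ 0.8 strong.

r = -0.961 < 0 so the relationship is negative.
|r| = 0.961, which falls in the strong range.

strong negative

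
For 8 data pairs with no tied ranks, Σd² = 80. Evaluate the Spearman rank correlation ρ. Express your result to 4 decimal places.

0.0476

ρ = 1 − 6Σd² / [n(n²−1)] = 1 − 6×80 / (8×63)
  = 1 − 480/504 = 1 − 0.95238 ≈ 0.0476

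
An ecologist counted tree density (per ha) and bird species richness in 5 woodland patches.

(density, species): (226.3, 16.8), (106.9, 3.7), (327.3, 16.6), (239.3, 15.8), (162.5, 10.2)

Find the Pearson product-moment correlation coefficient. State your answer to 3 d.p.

n = 5, Σx = 1062.3, Σy = 63.1, Σx² = 253435.33, Σy² = 925.17, Σxy = 15068.99
nΣxy − ΣxΣy = 75344.95 − 67031.13 = 8313.82
nΣx² − (Σx)² = 1267176.65 − 1128481.29 = 138695.36; nΣy² − (Σy)² = 4625.85 − 3981.61 = 644.24
r = 8313.82 / √(138695.36 × 644.24) = 8313.82 / 9452.6768 ≈ 0.880

0.880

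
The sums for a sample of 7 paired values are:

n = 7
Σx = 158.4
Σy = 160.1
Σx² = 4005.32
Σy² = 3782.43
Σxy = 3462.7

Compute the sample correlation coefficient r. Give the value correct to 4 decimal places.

r = (nΣxy − ΣxΣy) / √[(nΣx² − (Σx)²)(nΣy² − (Σy)²)]
Numerator: 7×3462.7 − 158.4×160.1 = -1120.94
Denominator: √[(28037.24 − 25090.56)(26477.01 − 25632.01)] = √[2946.68 × 845] = 1577.9558
r = -1120.94 / 1577.9558 ≈ -0.7104

-0.7104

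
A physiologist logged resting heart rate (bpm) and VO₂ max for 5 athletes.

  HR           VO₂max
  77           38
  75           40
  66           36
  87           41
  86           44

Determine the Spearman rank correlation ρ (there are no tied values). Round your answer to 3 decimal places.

Rank HR: 3, 2, 1, 5, 4
Rank VO₂max: 2, 3, 1, 4, 5
d = rank(HR) − rank(VO₂max): 1, -1, 0, 1, -1; Σd² = 4
ρ = 1 − 6Σd² / [n(n²−1)] = 1 − 6×4 / (5×24) = 1 − 24/120 ≈ 0.800

0.800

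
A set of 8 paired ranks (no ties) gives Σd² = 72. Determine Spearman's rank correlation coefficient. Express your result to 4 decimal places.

0.1429

ρ = 1 − 6Σd² / [n(n²−1)] = 1 − 6×72 / (8×63)
  = 1 − 432/504 = 1 − 0.85714 ≈ 0.1429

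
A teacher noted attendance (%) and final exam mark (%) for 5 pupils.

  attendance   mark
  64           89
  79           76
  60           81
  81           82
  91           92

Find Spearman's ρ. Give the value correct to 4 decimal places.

0.5000

Rank attendance: 2, 3, 1, 4, 5
Rank mark: 4, 1, 2, 3, 5
d = rank(attendance) − rank(mark): -2, 2, -1, 1, 0; Σd² = 10
ρ = 1 − 6Σd² / [n(n²−1)] = 1 − 6×10 / (5×24) = 1 − 60/120 ≈ 0.5000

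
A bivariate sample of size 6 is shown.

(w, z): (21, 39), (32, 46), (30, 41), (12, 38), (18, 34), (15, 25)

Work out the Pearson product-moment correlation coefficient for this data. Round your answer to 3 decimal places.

0.716

n = 6, Σw = 128, Σz = 223, Σw² = 3058, Σz² = 8543, Σwz = 4964
nΣwz − ΣwΣz = 29784 − 28544 = 1240
nΣw² − (Σw)² = 18348 − 16384 = 1964; nΣz² − (Σz)² = 51258 − 49729 = 1529
r = 1240 / √(1964 × 1529) = 1240 / 1732.9039 ≈ 0.716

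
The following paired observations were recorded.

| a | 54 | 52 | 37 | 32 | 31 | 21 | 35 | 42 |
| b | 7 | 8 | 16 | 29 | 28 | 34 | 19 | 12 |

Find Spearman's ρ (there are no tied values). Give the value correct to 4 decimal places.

-0.9762

Rank a: 8, 7, 5, 3, 2, 1, 4, 6
Rank b: 1, 2, 4, 7, 6, 8, 5, 3
d = rank(a) − rank(b): 7, 5, 1, -4, -4, -7, -1, 3; Σd² = 166
ρ = 1 − 6Σd² / [n(n²−1)] = 1 − 6×166 / (8×63) = 1 − 996/504 ≈ -0.9762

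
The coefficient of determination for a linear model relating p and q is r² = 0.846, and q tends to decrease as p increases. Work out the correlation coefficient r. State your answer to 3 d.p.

-0.920

|r| = √0.846 = 0.920
The association is negative, so r = −0.920.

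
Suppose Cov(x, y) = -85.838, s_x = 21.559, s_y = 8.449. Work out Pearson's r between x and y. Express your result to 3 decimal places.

r = Cov(x,y) / (s_x · s_y) = -85.838 / (21.559 × 8.449)
  = -85.838 / 182.1520 ≈ -0.471

-0.471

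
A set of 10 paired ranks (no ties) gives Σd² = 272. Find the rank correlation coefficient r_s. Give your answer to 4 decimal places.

ρ = 1 − 6Σd² / [n(n²−1)] = 1 − 6×272 / (10×99)
  = 1 − 1632/990 = 1 − 1.64848 ≈ -0.6485

-0.6485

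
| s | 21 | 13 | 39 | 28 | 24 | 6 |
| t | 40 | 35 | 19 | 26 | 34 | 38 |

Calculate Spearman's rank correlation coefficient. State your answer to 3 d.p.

Rank s: 3, 2, 6, 5, 4, 1
Rank t: 6, 4, 1, 2, 3, 5
d = rank(s) − rank(t): -3, -2, 5, 3, 1, -4; Σd² = 64
ρ = 1 − 6Σd² / [n(n²−1)] = 1 − 6×64 / (6×35) = 1 − 384/210 ≈ -0.829

-0.829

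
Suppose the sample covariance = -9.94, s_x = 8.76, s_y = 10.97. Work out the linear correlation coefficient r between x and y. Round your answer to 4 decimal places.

r = Cov(x,y) / (s_x · s_y) = -9.94 / (8.76 × 10.97)
  = -9.94 / 96.0972 ≈ -0.1034

-0.1034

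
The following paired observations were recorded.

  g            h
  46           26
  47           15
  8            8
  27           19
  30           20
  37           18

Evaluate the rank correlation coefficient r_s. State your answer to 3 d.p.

Rank g: 5, 6, 1, 2, 3, 4
Rank h: 6, 2, 1, 4, 5, 3
d = rank(g) − rank(h): -1, 4, 0, -2, -2, 1; Σd² = 26
ρ = 1 − 6Σd² / [n(n²−1)] = 1 − 6×26 / (6×35) = 1 − 156/210 ≈ 0.257

0.257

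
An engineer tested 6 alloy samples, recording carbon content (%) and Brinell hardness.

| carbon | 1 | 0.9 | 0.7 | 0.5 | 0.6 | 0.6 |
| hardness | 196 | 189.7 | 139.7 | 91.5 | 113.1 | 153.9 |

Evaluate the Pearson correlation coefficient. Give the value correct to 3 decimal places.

0.922

n = 6, Σx = 4.3, Σy = 883.9, Σx² = 3.27, Σy² = 138767.25, Σxy = 670.47
nΣxy − ΣxΣy = 4022.82 − 3800.77 = 222.05
nΣx² − (Σx)² = 19.62 − 18.49 = 1.13; nΣy² − (Σy)² = 832603.5 − 781279.21 = 51324.29
r = 222.05 / √(1.13 × 51324.29) = 222.05 / 240.8245 ≈ 0.922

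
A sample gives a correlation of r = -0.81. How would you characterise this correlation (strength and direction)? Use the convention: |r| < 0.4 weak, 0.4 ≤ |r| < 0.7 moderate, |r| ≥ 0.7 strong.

r = -0.81 < 0 so the relationship is negative.
|r| = 0.81, which falls in the strong range.

strong negative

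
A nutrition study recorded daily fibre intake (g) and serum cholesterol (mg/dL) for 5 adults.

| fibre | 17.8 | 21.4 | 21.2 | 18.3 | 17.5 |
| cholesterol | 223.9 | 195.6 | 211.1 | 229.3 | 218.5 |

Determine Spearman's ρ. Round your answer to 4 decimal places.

Rank fibre: 2, 5, 4, 3, 1
Rank cholesterol: 4, 1, 2, 5, 3
d = rank(fibre) − rank(cholesterol): -2, 4, 2, -2, -2; Σd² = 32
ρ = 1 − 6Σd² / [n(n²−1)] = 1 − 6×32 / (5×24) = 1 − 192/120 ≈ -0.6000

-0.6000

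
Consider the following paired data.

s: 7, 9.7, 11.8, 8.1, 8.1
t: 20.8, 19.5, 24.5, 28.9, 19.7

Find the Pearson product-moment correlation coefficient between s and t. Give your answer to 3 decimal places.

0.124

n = 5, Σs = 44.7, Σt = 113.4, Σs² = 413.55, Σt² = 2636.44, Σst = 1017.51
nΣst − ΣsΣt = 5087.55 − 5068.98 = 18.57
nΣs² − (Σs)² = 2067.75 − 1998.09 = 69.66; nΣt² − (Σt)² = 13182.2 − 12859.56 = 322.64
r = 18.57 / √(69.66 × 322.64) = 18.57 / 149.9170 ≈ 0.124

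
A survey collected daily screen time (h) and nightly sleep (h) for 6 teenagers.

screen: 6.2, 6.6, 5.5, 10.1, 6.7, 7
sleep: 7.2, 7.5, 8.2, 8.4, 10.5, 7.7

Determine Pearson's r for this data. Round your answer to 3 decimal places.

0.106

n = 6, Σx = 42.1, Σy = 49.5, Σx² = 308.15, Σy² = 415.43, Σxy = 348.33
nΣxy − ΣxΣy = 2089.98 − 2083.95 = 6.03
nΣx² − (Σx)² = 1848.9 − 1772.41 = 76.49; nΣy² − (Σy)² = 2492.58 − 2450.25 = 42.33
r = 6.03 / √(76.49 × 42.33) = 6.03 / 56.9019 ≈ 0.106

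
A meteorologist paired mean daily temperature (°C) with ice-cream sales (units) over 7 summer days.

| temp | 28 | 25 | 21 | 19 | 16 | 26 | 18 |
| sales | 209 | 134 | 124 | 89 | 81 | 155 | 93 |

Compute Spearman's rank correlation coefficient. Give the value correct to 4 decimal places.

Rank temp: 7, 5, 4, 3, 1, 6, 2
Rank sales: 7, 5, 4, 2, 1, 6, 3
d = rank(temp) − rank(sales): 0, 0, 0, 1, 0, 0, -1; Σd² = 2
ρ = 1 − 6Σd² / [n(n²−1)] = 1 − 6×2 / (7×48) = 1 − 12/336 ≈ 0.9643

0.9643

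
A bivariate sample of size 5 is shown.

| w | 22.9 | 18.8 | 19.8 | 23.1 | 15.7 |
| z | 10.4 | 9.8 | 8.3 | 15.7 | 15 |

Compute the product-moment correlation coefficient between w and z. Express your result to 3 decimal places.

n = 5, Σw = 100.3, Σz = 59.2, Σw² = 2049.99, Σz² = 744.58, Σwz = 1184.91
nΣwz − ΣwΣz = 5924.55 − 5937.76 = -13.21
nΣw² − (Σw)² = 10249.95 − 10060.09 = 189.86; nΣz² − (Σz)² = 3722.9 − 3504.64 = 218.26
r = -13.21 / √(189.86 × 218.26) = -13.21 / 203.5653 ≈ -0.065

-0.065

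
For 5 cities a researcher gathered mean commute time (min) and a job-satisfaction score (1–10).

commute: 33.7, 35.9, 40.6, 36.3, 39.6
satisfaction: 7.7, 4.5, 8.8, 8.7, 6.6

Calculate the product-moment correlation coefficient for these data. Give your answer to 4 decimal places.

n = 5, Σx = 186.1, Σy = 36.3, Σx² = 6958.71, Σy² = 276.23, Σxy = 1355.49
nΣxy − ΣxΣy = 6777.45 − 6755.43 = 22.02
nΣx² − (Σx)² = 34793.55 − 34633.21 = 160.34; nΣy² − (Σy)² = 1381.15 − 1317.69 = 63.46
r = 22.02 / √(160.34 × 63.46) = 22.02 / 100.8721 ≈ 0.2183

0.2183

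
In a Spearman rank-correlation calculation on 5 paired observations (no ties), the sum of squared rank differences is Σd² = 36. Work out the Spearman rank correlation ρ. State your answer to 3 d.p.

ρ = 1 − 6Σd² / [n(n²−1)] = 1 − 6×36 / (5×24)
  = 1 − 216/120 = 1 − 1.8000 ≈ -0.800

-0.800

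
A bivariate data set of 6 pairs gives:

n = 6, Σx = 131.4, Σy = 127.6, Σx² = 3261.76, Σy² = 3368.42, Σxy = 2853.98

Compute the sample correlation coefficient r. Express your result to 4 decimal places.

r = (nΣxy − ΣxΣy) / √[(nΣx² − (Σx)²)(nΣy² − (Σy)²)]
Numerator: 6×2853.98 − 131.4×127.6 = 357.24
Denominator: √[(19570.56 − 17265.96)(20210.52 − 16281.76)] = √[2304.6 × 3928.76] = 3009.0231
r = 357.24 / 3009.0231 ≈ 0.1187

0.1187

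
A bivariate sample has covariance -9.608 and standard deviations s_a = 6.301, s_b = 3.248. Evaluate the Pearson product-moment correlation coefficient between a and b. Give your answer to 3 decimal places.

r = Cov(a,b) / (s_a · s_b) = -9.608 / (6.301 × 3.248)
  = -9.608 / 20.4656 ≈ -0.469

-0.469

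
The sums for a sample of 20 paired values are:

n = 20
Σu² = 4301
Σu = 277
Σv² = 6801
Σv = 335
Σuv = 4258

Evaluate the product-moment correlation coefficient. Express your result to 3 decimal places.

-0.513

r = (nΣuv − ΣuΣv) / √[(nΣu² − (Σu)²)(nΣv² − (Σv)²)]
Numerator: 20×4258 − 277×335 = -7635
Denominator: √[(86020 − 76729)(136020 − 112225)] = √[9291 × 23795] = 14868.7372
r = -7635 / 14868.7372 ≈ -0.513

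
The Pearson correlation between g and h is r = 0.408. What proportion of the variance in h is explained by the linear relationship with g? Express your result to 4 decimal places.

r² = (0.408)² = 0.1665

0.1665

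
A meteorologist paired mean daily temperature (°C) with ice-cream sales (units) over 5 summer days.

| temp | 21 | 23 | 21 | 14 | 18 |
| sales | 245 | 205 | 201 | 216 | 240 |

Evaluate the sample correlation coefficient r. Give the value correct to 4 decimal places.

-0.1801

n = 5, Σx = 97, Σy = 1107, Σx² = 1931, Σy² = 246707, Σxy = 21425
nΣxy − ΣxΣy = 107125 − 107379 = -254
nΣx² − (Σx)² = 9655 − 9409 = 246; nΣy² − (Σy)² = 1233535 − 1225449 = 8086
r = -254 / √(246 × 8086) = -254 / 1410.3744 ≈ -0.1801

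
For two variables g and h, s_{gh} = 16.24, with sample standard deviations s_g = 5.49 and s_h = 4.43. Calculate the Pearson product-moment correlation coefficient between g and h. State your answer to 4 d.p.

0.6677

r = Cov(g,h) / (s_g · s_h) = 16.24 / (5.49 × 4.43)
  = 16.24 / 24.3207 ≈ 0.6677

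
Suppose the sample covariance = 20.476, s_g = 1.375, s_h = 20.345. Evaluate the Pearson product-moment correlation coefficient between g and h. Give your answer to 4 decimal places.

r = Cov(g,h) / (s_g · s_h) = 20.476 / (1.375 × 20.345)
  = 20.476 / 27.9744 ≈ 0.7320

0.7320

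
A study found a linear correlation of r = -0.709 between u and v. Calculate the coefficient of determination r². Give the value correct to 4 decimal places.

r² = (-0.709)² = 0.5027

0.5027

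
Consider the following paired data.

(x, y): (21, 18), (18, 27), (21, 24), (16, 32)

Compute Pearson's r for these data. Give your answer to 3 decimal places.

-0.907

n = 4, Σx = 76, Σy = 101, Σx² = 1462, Σy² = 2653, Σxy = 1880
nΣxy − ΣxΣy = 7520 − 7676 = -156
nΣx² − (Σx)² = 5848 − 5776 = 72; nΣy² − (Σy)² = 10612 − 10201 = 411
r = -156 / √(72 × 411) = -156 / 172.0233 ≈ -0.907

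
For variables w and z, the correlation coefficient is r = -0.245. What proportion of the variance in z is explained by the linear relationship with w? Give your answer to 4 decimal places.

r² = (-0.245)² = 0.0600

0.0600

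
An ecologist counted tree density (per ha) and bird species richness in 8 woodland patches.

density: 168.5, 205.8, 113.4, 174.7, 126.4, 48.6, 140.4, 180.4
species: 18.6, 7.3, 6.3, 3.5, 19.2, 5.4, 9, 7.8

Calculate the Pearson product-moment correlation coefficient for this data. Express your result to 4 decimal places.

n = 8, Σx = 1158.2, Σy = 77.1, Σx² = 184720.78, Σy² = 990.83, Σxy = 11322.35
nΣxy − ΣxΣy = 90578.8 − 89297.22 = 1281.58
nΣx² − (Σx)² = 1477766.24 − 1341427.24 = 136339; nΣy² − (Σy)² = 7926.64 − 5944.41 = 1982.23
r = 1281.58 / √(136339 × 1982.23) = 1281.58 / 16439.4421 ≈ 0.0780

0.0780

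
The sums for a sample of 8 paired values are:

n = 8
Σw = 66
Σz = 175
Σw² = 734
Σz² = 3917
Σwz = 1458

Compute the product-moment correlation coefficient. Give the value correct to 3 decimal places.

0.110

r = (nΣwz − ΣwΣz) / √[(nΣw² − (Σw)²)(nΣz² − (Σz)²)]
Numerator: 8×1458 − 66×175 = 114
Denominator: √[(5872 − 4356)(31336 − 30625)] = √[1516 × 711] = 1038.2081
r = 114 / 1038.2081 ≈ 0.110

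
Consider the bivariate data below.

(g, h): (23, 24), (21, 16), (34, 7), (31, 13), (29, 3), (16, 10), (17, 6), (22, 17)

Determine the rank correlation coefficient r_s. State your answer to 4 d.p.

-0.0714

Rank g: 5, 3, 8, 7, 6, 1, 2, 4
Rank h: 8, 6, 3, 5, 1, 4, 2, 7
d = rank(g) − rank(h): -3, -3, 5, 2, 5, -3, 0, -3; Σd² = 90
ρ = 1 − 6Σd² / [n(n²−1)] = 1 − 6×90 / (8×63) = 1 − 540/504 ≈ -0.0714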